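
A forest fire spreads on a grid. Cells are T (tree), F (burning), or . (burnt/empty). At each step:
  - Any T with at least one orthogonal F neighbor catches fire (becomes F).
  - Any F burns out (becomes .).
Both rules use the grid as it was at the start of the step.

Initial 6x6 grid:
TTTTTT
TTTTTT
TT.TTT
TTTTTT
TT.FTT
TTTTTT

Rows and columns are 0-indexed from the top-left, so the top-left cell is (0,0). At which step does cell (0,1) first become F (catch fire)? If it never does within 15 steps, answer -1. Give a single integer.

Step 1: cell (0,1)='T' (+3 fires, +1 burnt)
Step 2: cell (0,1)='T' (+6 fires, +3 burnt)
Step 3: cell (0,1)='T' (+6 fires, +6 burnt)
Step 4: cell (0,1)='T' (+8 fires, +6 burnt)
Step 5: cell (0,1)='T' (+6 fires, +8 burnt)
Step 6: cell (0,1)='F' (+3 fires, +6 burnt)
  -> target ignites at step 6
Step 7: cell (0,1)='.' (+1 fires, +3 burnt)
Step 8: cell (0,1)='.' (+0 fires, +1 burnt)
  fire out at step 8

6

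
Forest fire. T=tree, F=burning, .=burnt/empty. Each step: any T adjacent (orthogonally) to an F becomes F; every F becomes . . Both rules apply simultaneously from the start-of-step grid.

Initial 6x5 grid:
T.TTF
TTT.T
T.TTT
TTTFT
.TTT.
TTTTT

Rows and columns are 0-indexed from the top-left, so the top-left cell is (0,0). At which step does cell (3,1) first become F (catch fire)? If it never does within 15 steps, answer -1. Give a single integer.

Step 1: cell (3,1)='T' (+6 fires, +2 burnt)
Step 2: cell (3,1)='F' (+6 fires, +6 burnt)
  -> target ignites at step 2
Step 3: cell (3,1)='.' (+5 fires, +6 burnt)
Step 4: cell (3,1)='.' (+3 fires, +5 burnt)
Step 5: cell (3,1)='.' (+2 fires, +3 burnt)
Step 6: cell (3,1)='.' (+1 fires, +2 burnt)
Step 7: cell (3,1)='.' (+0 fires, +1 burnt)
  fire out at step 7

2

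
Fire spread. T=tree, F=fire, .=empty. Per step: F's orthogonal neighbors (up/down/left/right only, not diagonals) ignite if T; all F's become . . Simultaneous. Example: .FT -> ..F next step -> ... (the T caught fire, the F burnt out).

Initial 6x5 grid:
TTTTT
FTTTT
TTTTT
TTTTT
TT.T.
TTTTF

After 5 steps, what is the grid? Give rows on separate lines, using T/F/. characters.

Step 1: 4 trees catch fire, 2 burn out
  FTTTT
  .FTTT
  FTTTT
  TTTTT
  TT.T.
  TTTF.
Step 2: 6 trees catch fire, 4 burn out
  .FTTT
  ..FTT
  .FTTT
  FTTTT
  TT.F.
  TTF..
Step 3: 7 trees catch fire, 6 burn out
  ..FTT
  ...FT
  ..FTT
  .FTFT
  FT...
  TF...
Step 4: 7 trees catch fire, 7 burn out
  ...FT
  ....F
  ...FT
  ..F.F
  .F...
  F....
Step 5: 2 trees catch fire, 7 burn out
  ....F
  .....
  ....F
  .....
  .....
  .....

....F
.....
....F
.....
.....
.....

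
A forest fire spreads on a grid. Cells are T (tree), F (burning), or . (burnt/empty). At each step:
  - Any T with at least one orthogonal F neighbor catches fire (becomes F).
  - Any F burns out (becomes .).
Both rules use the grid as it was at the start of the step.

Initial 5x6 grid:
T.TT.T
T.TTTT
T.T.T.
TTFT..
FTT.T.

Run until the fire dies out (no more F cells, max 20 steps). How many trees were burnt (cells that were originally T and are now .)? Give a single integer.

Step 1: +6 fires, +2 burnt (F count now 6)
Step 2: +2 fires, +6 burnt (F count now 2)
Step 3: +3 fires, +2 burnt (F count now 3)
Step 4: +3 fires, +3 burnt (F count now 3)
Step 5: +2 fires, +3 burnt (F count now 2)
Step 6: +1 fires, +2 burnt (F count now 1)
Step 7: +0 fires, +1 burnt (F count now 0)
Fire out after step 7
Initially T: 18, now '.': 29
Total burnt (originally-T cells now '.'): 17

Answer: 17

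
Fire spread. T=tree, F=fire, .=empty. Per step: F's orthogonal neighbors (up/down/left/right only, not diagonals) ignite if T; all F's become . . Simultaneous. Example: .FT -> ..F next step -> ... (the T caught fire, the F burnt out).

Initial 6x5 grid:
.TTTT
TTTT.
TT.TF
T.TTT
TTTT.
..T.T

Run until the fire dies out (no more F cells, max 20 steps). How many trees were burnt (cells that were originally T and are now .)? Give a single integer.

Answer: 20

Derivation:
Step 1: +2 fires, +1 burnt (F count now 2)
Step 2: +2 fires, +2 burnt (F count now 2)
Step 3: +4 fires, +2 burnt (F count now 4)
Step 4: +4 fires, +4 burnt (F count now 4)
Step 5: +5 fires, +4 burnt (F count now 5)
Step 6: +2 fires, +5 burnt (F count now 2)
Step 7: +1 fires, +2 burnt (F count now 1)
Step 8: +0 fires, +1 burnt (F count now 0)
Fire out after step 8
Initially T: 21, now '.': 29
Total burnt (originally-T cells now '.'): 20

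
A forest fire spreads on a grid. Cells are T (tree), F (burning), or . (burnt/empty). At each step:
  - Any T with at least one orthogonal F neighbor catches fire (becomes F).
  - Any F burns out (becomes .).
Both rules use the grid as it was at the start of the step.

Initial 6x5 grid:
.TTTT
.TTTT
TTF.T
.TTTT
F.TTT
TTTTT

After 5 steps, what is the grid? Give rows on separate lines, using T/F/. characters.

Step 1: 4 trees catch fire, 2 burn out
  .TTTT
  .TFTT
  TF..T
  .TFTT
  ..TTT
  FTTTT
Step 2: 8 trees catch fire, 4 burn out
  .TFTT
  .F.FT
  F...T
  .F.FT
  ..FTT
  .FTTT
Step 3: 6 trees catch fire, 8 burn out
  .F.FT
  ....F
  ....T
  ....F
  ...FT
  ..FTT
Step 4: 4 trees catch fire, 6 burn out
  ....F
  .....
  ....F
  .....
  ....F
  ...FT
Step 5: 1 trees catch fire, 4 burn out
  .....
  .....
  .....
  .....
  .....
  ....F

.....
.....
.....
.....
.....
....F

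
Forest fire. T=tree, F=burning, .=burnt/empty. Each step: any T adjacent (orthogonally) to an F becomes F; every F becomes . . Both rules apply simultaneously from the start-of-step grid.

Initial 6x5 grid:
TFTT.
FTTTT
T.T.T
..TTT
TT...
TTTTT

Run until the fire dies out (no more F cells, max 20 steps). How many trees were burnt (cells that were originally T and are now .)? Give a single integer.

Step 1: +4 fires, +2 burnt (F count now 4)
Step 2: +2 fires, +4 burnt (F count now 2)
Step 3: +2 fires, +2 burnt (F count now 2)
Step 4: +2 fires, +2 burnt (F count now 2)
Step 5: +2 fires, +2 burnt (F count now 2)
Step 6: +1 fires, +2 burnt (F count now 1)
Step 7: +0 fires, +1 burnt (F count now 0)
Fire out after step 7
Initially T: 20, now '.': 23
Total burnt (originally-T cells now '.'): 13

Answer: 13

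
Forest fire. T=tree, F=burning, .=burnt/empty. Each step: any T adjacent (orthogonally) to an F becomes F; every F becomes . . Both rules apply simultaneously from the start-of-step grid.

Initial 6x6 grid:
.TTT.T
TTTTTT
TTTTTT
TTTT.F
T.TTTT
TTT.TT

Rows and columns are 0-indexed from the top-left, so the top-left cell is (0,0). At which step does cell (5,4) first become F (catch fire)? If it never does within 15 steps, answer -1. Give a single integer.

Step 1: cell (5,4)='T' (+2 fires, +1 burnt)
Step 2: cell (5,4)='T' (+4 fires, +2 burnt)
Step 3: cell (5,4)='F' (+5 fires, +4 burnt)
  -> target ignites at step 3
Step 4: cell (5,4)='.' (+4 fires, +5 burnt)
Step 5: cell (5,4)='.' (+5 fires, +4 burnt)
Step 6: cell (5,4)='.' (+5 fires, +5 burnt)
Step 7: cell (5,4)='.' (+4 fires, +5 burnt)
Step 8: cell (5,4)='.' (+1 fires, +4 burnt)
Step 9: cell (5,4)='.' (+0 fires, +1 burnt)
  fire out at step 9

3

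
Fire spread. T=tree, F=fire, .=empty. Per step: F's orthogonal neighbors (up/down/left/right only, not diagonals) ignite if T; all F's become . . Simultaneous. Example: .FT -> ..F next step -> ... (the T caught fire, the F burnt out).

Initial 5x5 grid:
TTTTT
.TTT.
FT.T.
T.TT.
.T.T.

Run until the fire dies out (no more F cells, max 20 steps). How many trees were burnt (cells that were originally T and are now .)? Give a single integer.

Step 1: +2 fires, +1 burnt (F count now 2)
Step 2: +1 fires, +2 burnt (F count now 1)
Step 3: +2 fires, +1 burnt (F count now 2)
Step 4: +3 fires, +2 burnt (F count now 3)
Step 5: +2 fires, +3 burnt (F count now 2)
Step 6: +2 fires, +2 burnt (F count now 2)
Step 7: +2 fires, +2 burnt (F count now 2)
Step 8: +0 fires, +2 burnt (F count now 0)
Fire out after step 8
Initially T: 15, now '.': 24
Total burnt (originally-T cells now '.'): 14

Answer: 14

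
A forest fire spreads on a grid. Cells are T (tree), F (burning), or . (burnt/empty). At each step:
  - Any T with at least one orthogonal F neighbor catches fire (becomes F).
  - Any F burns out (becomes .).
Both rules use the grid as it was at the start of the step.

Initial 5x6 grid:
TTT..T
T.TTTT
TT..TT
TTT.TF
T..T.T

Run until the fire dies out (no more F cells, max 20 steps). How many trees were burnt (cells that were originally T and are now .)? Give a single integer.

Answer: 19

Derivation:
Step 1: +3 fires, +1 burnt (F count now 3)
Step 2: +2 fires, +3 burnt (F count now 2)
Step 3: +2 fires, +2 burnt (F count now 2)
Step 4: +1 fires, +2 burnt (F count now 1)
Step 5: +1 fires, +1 burnt (F count now 1)
Step 6: +1 fires, +1 burnt (F count now 1)
Step 7: +1 fires, +1 burnt (F count now 1)
Step 8: +1 fires, +1 burnt (F count now 1)
Step 9: +1 fires, +1 burnt (F count now 1)
Step 10: +1 fires, +1 burnt (F count now 1)
Step 11: +2 fires, +1 burnt (F count now 2)
Step 12: +2 fires, +2 burnt (F count now 2)
Step 13: +1 fires, +2 burnt (F count now 1)
Step 14: +0 fires, +1 burnt (F count now 0)
Fire out after step 14
Initially T: 20, now '.': 29
Total burnt (originally-T cells now '.'): 19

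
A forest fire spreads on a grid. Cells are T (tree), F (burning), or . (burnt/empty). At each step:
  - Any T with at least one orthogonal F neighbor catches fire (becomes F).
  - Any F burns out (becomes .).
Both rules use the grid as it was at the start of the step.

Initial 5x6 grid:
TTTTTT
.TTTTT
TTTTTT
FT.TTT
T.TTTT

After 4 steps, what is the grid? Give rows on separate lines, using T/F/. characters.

Step 1: 3 trees catch fire, 1 burn out
  TTTTTT
  .TTTTT
  FTTTTT
  .F.TTT
  F.TTTT
Step 2: 1 trees catch fire, 3 burn out
  TTTTTT
  .TTTTT
  .FTTTT
  ...TTT
  ..TTTT
Step 3: 2 trees catch fire, 1 burn out
  TTTTTT
  .FTTTT
  ..FTTT
  ...TTT
  ..TTTT
Step 4: 3 trees catch fire, 2 burn out
  TFTTTT
  ..FTTT
  ...FTT
  ...TTT
  ..TTTT

TFTTTT
..FTTT
...FTT
...TTT
..TTTT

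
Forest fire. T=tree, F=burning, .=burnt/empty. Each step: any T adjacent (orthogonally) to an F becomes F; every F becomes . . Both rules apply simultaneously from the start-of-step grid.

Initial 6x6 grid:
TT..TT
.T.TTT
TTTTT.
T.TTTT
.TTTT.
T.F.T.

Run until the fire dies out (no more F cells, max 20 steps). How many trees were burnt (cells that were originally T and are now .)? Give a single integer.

Step 1: +1 fires, +1 burnt (F count now 1)
Step 2: +3 fires, +1 burnt (F count now 3)
Step 3: +3 fires, +3 burnt (F count now 3)
Step 4: +4 fires, +3 burnt (F count now 4)
Step 5: +5 fires, +4 burnt (F count now 5)
Step 6: +3 fires, +5 burnt (F count now 3)
Step 7: +3 fires, +3 burnt (F count now 3)
Step 8: +1 fires, +3 burnt (F count now 1)
Step 9: +0 fires, +1 burnt (F count now 0)
Fire out after step 9
Initially T: 24, now '.': 35
Total burnt (originally-T cells now '.'): 23

Answer: 23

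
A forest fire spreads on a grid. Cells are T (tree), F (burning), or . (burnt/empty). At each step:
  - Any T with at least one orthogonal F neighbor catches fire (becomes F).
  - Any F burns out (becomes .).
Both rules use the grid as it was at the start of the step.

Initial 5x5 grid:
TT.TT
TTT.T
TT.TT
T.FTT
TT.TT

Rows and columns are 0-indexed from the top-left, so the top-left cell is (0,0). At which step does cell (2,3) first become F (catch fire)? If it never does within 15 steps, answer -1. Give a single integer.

Step 1: cell (2,3)='T' (+1 fires, +1 burnt)
Step 2: cell (2,3)='F' (+3 fires, +1 burnt)
  -> target ignites at step 2
Step 3: cell (2,3)='.' (+2 fires, +3 burnt)
Step 4: cell (2,3)='.' (+1 fires, +2 burnt)
Step 5: cell (2,3)='.' (+1 fires, +1 burnt)
Step 6: cell (2,3)='.' (+1 fires, +1 burnt)
Step 7: cell (2,3)='.' (+0 fires, +1 burnt)
  fire out at step 7

2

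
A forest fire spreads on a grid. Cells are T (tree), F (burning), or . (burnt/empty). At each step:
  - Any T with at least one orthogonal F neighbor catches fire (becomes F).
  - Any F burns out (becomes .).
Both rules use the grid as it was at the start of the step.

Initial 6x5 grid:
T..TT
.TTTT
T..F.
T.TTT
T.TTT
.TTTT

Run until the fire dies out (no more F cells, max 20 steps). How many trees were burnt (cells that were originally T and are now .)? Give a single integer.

Answer: 16

Derivation:
Step 1: +2 fires, +1 burnt (F count now 2)
Step 2: +6 fires, +2 burnt (F count now 6)
Step 3: +5 fires, +6 burnt (F count now 5)
Step 4: +2 fires, +5 burnt (F count now 2)
Step 5: +1 fires, +2 burnt (F count now 1)
Step 6: +0 fires, +1 burnt (F count now 0)
Fire out after step 6
Initially T: 20, now '.': 26
Total burnt (originally-T cells now '.'): 16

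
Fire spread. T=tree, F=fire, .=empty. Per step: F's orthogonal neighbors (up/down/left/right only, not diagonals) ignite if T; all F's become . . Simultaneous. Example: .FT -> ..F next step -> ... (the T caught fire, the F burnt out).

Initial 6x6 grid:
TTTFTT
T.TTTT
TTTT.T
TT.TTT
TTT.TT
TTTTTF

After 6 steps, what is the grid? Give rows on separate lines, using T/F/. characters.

Step 1: 5 trees catch fire, 2 burn out
  TTF.FT
  T.TFTT
  TTTT.T
  TT.TTT
  TTT.TF
  TTTTF.
Step 2: 8 trees catch fire, 5 burn out
  TF...F
  T.F.FT
  TTTF.T
  TT.TTF
  TTT.F.
  TTTF..
Step 3: 7 trees catch fire, 8 burn out
  F.....
  T....F
  TTF..F
  TT.FF.
  TTT...
  TTF...
Step 4: 4 trees catch fire, 7 burn out
  ......
  F.....
  TF....
  TT....
  TTF...
  TF....
Step 5: 4 trees catch fire, 4 burn out
  ......
  ......
  F.....
  TF....
  TF....
  F.....
Step 6: 2 trees catch fire, 4 burn out
  ......
  ......
  ......
  F.....
  F.....
  ......

......
......
......
F.....
F.....
......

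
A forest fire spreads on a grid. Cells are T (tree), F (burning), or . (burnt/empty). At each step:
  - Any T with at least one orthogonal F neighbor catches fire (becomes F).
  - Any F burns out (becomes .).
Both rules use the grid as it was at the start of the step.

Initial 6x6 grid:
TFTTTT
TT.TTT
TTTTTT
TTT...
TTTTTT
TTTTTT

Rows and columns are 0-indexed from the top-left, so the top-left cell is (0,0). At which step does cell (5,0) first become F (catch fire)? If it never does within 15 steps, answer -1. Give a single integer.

Step 1: cell (5,0)='T' (+3 fires, +1 burnt)
Step 2: cell (5,0)='T' (+3 fires, +3 burnt)
Step 3: cell (5,0)='T' (+5 fires, +3 burnt)
Step 4: cell (5,0)='T' (+6 fires, +5 burnt)
Step 5: cell (5,0)='T' (+5 fires, +6 burnt)
Step 6: cell (5,0)='F' (+4 fires, +5 burnt)
  -> target ignites at step 6
Step 7: cell (5,0)='.' (+2 fires, +4 burnt)
Step 8: cell (5,0)='.' (+2 fires, +2 burnt)
Step 9: cell (5,0)='.' (+1 fires, +2 burnt)
Step 10: cell (5,0)='.' (+0 fires, +1 burnt)
  fire out at step 10

6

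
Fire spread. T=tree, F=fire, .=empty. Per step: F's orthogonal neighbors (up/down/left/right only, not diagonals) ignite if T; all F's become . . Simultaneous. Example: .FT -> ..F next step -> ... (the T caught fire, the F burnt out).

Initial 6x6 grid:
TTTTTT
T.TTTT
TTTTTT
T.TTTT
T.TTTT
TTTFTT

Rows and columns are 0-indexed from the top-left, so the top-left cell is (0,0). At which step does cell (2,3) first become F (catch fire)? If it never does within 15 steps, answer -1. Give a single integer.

Step 1: cell (2,3)='T' (+3 fires, +1 burnt)
Step 2: cell (2,3)='T' (+5 fires, +3 burnt)
Step 3: cell (2,3)='F' (+5 fires, +5 burnt)
  -> target ignites at step 3
Step 4: cell (2,3)='.' (+5 fires, +5 burnt)
Step 5: cell (2,3)='.' (+6 fires, +5 burnt)
Step 6: cell (2,3)='.' (+4 fires, +6 burnt)
Step 7: cell (2,3)='.' (+3 fires, +4 burnt)
Step 8: cell (2,3)='.' (+1 fires, +3 burnt)
Step 9: cell (2,3)='.' (+0 fires, +1 burnt)
  fire out at step 9

3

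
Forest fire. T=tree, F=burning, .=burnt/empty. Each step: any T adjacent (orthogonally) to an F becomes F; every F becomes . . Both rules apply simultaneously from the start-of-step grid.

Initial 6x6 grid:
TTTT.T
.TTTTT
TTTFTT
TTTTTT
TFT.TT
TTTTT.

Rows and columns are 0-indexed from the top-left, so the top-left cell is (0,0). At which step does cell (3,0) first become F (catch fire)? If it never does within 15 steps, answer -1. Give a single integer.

Step 1: cell (3,0)='T' (+8 fires, +2 burnt)
Step 2: cell (3,0)='F' (+10 fires, +8 burnt)
  -> target ignites at step 2
Step 3: cell (3,0)='.' (+7 fires, +10 burnt)
Step 4: cell (3,0)='.' (+4 fires, +7 burnt)
Step 5: cell (3,0)='.' (+1 fires, +4 burnt)
Step 6: cell (3,0)='.' (+0 fires, +1 burnt)
  fire out at step 6

2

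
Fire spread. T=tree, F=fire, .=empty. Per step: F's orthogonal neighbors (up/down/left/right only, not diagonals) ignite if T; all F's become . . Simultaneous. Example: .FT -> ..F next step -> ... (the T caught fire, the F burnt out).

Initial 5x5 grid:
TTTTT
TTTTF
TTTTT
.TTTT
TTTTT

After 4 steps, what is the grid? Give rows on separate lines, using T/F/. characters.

Step 1: 3 trees catch fire, 1 burn out
  TTTTF
  TTTF.
  TTTTF
  .TTTT
  TTTTT
Step 2: 4 trees catch fire, 3 burn out
  TTTF.
  TTF..
  TTTF.
  .TTTF
  TTTTT
Step 3: 5 trees catch fire, 4 burn out
  TTF..
  TF...
  TTF..
  .TTF.
  TTTTF
Step 4: 5 trees catch fire, 5 burn out
  TF...
  F....
  TF...
  .TF..
  TTTF.

TF...
F....
TF...
.TF..
TTTF.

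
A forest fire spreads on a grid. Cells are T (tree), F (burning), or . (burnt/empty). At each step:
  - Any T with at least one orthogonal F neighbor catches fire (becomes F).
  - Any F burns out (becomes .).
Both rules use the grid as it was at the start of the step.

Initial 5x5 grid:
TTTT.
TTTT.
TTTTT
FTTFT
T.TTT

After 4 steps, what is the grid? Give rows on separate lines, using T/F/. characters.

Step 1: 7 trees catch fire, 2 burn out
  TTTT.
  TTTT.
  FTTFT
  .FF.F
  F.TFT
Step 2: 7 trees catch fire, 7 burn out
  TTTT.
  FTTF.
  .FF.F
  .....
  ..F.F
Step 3: 4 trees catch fire, 7 burn out
  FTTF.
  .FF..
  .....
  .....
  .....
Step 4: 2 trees catch fire, 4 burn out
  .FF..
  .....
  .....
  .....
  .....

.FF..
.....
.....
.....
.....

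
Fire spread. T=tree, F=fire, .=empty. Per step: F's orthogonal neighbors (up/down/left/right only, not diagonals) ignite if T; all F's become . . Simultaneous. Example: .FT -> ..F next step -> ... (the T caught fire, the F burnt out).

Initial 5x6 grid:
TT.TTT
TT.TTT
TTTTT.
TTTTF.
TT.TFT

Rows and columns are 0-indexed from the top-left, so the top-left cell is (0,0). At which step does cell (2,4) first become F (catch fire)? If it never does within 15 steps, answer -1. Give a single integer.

Step 1: cell (2,4)='F' (+4 fires, +2 burnt)
  -> target ignites at step 1
Step 2: cell (2,4)='.' (+3 fires, +4 burnt)
Step 3: cell (2,4)='.' (+5 fires, +3 burnt)
Step 4: cell (2,4)='.' (+5 fires, +5 burnt)
Step 5: cell (2,4)='.' (+3 fires, +5 burnt)
Step 6: cell (2,4)='.' (+2 fires, +3 burnt)
Step 7: cell (2,4)='.' (+1 fires, +2 burnt)
Step 8: cell (2,4)='.' (+0 fires, +1 burnt)
  fire out at step 8

1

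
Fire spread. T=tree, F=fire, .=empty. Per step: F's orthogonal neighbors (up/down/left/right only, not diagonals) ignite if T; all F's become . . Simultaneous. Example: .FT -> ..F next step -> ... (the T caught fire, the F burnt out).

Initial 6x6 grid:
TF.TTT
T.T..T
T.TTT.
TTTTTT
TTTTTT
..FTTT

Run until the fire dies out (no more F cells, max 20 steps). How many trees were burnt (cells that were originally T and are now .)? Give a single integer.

Answer: 22

Derivation:
Step 1: +3 fires, +2 burnt (F count now 3)
Step 2: +5 fires, +3 burnt (F count now 5)
Step 3: +7 fires, +5 burnt (F count now 7)
Step 4: +5 fires, +7 burnt (F count now 5)
Step 5: +2 fires, +5 burnt (F count now 2)
Step 6: +0 fires, +2 burnt (F count now 0)
Fire out after step 6
Initially T: 26, now '.': 32
Total burnt (originally-T cells now '.'): 22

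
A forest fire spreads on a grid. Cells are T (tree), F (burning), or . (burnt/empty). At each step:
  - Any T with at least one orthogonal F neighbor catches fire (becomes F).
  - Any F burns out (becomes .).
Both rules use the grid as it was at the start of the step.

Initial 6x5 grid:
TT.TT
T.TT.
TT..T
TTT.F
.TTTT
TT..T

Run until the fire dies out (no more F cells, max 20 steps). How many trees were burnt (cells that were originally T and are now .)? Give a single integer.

Answer: 16

Derivation:
Step 1: +2 fires, +1 burnt (F count now 2)
Step 2: +2 fires, +2 burnt (F count now 2)
Step 3: +1 fires, +2 burnt (F count now 1)
Step 4: +2 fires, +1 burnt (F count now 2)
Step 5: +2 fires, +2 burnt (F count now 2)
Step 6: +3 fires, +2 burnt (F count now 3)
Step 7: +1 fires, +3 burnt (F count now 1)
Step 8: +1 fires, +1 burnt (F count now 1)
Step 9: +1 fires, +1 burnt (F count now 1)
Step 10: +1 fires, +1 burnt (F count now 1)
Step 11: +0 fires, +1 burnt (F count now 0)
Fire out after step 11
Initially T: 20, now '.': 26
Total burnt (originally-T cells now '.'): 16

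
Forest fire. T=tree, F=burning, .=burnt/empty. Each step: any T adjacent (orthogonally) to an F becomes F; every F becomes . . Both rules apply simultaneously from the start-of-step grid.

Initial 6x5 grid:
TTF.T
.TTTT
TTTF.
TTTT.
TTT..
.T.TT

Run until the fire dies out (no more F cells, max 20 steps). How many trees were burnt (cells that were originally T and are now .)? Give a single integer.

Step 1: +5 fires, +2 burnt (F count now 5)
Step 2: +5 fires, +5 burnt (F count now 5)
Step 3: +4 fires, +5 burnt (F count now 4)
Step 4: +2 fires, +4 burnt (F count now 2)
Step 5: +2 fires, +2 burnt (F count now 2)
Step 6: +0 fires, +2 burnt (F count now 0)
Fire out after step 6
Initially T: 20, now '.': 28
Total burnt (originally-T cells now '.'): 18

Answer: 18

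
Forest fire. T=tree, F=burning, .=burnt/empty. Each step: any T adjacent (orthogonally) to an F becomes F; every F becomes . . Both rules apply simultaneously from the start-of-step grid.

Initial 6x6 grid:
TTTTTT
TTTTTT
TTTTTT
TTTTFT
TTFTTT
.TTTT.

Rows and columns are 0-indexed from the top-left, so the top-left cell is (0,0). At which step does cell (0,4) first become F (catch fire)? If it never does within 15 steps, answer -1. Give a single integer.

Step 1: cell (0,4)='T' (+8 fires, +2 burnt)
Step 2: cell (0,4)='T' (+10 fires, +8 burnt)
Step 3: cell (0,4)='F' (+6 fires, +10 burnt)
  -> target ignites at step 3
Step 4: cell (0,4)='.' (+5 fires, +6 burnt)
Step 5: cell (0,4)='.' (+2 fires, +5 burnt)
Step 6: cell (0,4)='.' (+1 fires, +2 burnt)
Step 7: cell (0,4)='.' (+0 fires, +1 burnt)
  fire out at step 7

3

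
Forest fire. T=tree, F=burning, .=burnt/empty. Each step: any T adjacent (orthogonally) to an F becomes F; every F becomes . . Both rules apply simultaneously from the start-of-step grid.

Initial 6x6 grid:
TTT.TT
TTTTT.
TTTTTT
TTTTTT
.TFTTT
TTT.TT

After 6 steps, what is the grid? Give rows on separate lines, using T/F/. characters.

Step 1: 4 trees catch fire, 1 burn out
  TTT.TT
  TTTTT.
  TTTTTT
  TTFTTT
  .F.FTT
  TTF.TT
Step 2: 5 trees catch fire, 4 burn out
  TTT.TT
  TTTTT.
  TTFTTT
  TF.FTT
  ....FT
  TF..TT
Step 3: 8 trees catch fire, 5 burn out
  TTT.TT
  TTFTT.
  TF.FTT
  F...FT
  .....F
  F...FT
Step 4: 7 trees catch fire, 8 burn out
  TTF.TT
  TF.FT.
  F...FT
  .....F
  ......
  .....F
Step 5: 4 trees catch fire, 7 burn out
  TF..TT
  F...F.
  .....F
  ......
  ......
  ......
Step 6: 2 trees catch fire, 4 burn out
  F...FT
  ......
  ......
  ......
  ......
  ......

F...FT
......
......
......
......
......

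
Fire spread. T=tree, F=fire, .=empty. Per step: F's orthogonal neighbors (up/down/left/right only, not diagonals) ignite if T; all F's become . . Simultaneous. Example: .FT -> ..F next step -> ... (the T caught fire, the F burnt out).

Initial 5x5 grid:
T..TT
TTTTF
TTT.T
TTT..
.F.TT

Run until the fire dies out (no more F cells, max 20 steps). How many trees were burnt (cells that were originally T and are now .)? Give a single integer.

Step 1: +4 fires, +2 burnt (F count now 4)
Step 2: +5 fires, +4 burnt (F count now 5)
Step 3: +3 fires, +5 burnt (F count now 3)
Step 4: +1 fires, +3 burnt (F count now 1)
Step 5: +1 fires, +1 burnt (F count now 1)
Step 6: +0 fires, +1 burnt (F count now 0)
Fire out after step 6
Initially T: 16, now '.': 23
Total burnt (originally-T cells now '.'): 14

Answer: 14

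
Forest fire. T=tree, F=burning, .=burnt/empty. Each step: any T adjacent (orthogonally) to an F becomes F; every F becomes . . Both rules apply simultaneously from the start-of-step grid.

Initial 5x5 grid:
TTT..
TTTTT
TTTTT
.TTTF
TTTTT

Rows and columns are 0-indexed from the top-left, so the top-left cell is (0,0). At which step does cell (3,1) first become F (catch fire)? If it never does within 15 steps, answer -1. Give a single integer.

Step 1: cell (3,1)='T' (+3 fires, +1 burnt)
Step 2: cell (3,1)='T' (+4 fires, +3 burnt)
Step 3: cell (3,1)='F' (+4 fires, +4 burnt)
  -> target ignites at step 3
Step 4: cell (3,1)='.' (+3 fires, +4 burnt)
Step 5: cell (3,1)='.' (+4 fires, +3 burnt)
Step 6: cell (3,1)='.' (+2 fires, +4 burnt)
Step 7: cell (3,1)='.' (+1 fires, +2 burnt)
Step 8: cell (3,1)='.' (+0 fires, +1 burnt)
  fire out at step 8

3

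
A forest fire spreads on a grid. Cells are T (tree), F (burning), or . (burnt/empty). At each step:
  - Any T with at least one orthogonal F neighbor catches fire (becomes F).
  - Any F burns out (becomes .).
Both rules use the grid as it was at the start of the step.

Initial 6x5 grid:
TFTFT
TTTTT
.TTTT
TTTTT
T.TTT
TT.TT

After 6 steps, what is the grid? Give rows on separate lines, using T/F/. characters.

Step 1: 5 trees catch fire, 2 burn out
  F.F.F
  TFTFT
  .TTTT
  TTTTT
  T.TTT
  TT.TT
Step 2: 5 trees catch fire, 5 burn out
  .....
  F.F.F
  .FTFT
  TTTTT
  T.TTT
  TT.TT
Step 3: 4 trees catch fire, 5 burn out
  .....
  .....
  ..F.F
  TFTFT
  T.TTT
  TT.TT
Step 4: 4 trees catch fire, 4 burn out
  .....
  .....
  .....
  F.F.F
  T.TFT
  TT.TT
Step 5: 4 trees catch fire, 4 burn out
  .....
  .....
  .....
  .....
  F.F.F
  TT.FT
Step 6: 2 trees catch fire, 4 burn out
  .....
  .....
  .....
  .....
  .....
  FT..F

.....
.....
.....
.....
.....
FT..F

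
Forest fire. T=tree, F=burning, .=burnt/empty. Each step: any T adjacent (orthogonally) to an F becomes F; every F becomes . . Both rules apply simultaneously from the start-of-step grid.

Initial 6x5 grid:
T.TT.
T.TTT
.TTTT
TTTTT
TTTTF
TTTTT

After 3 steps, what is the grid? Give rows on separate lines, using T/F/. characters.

Step 1: 3 trees catch fire, 1 burn out
  T.TT.
  T.TTT
  .TTTT
  TTTTF
  TTTF.
  TTTTF
Step 2: 4 trees catch fire, 3 burn out
  T.TT.
  T.TTT
  .TTTF
  TTTF.
  TTF..
  TTTF.
Step 3: 5 trees catch fire, 4 burn out
  T.TT.
  T.TTF
  .TTF.
  TTF..
  TF...
  TTF..

T.TT.
T.TTF
.TTF.
TTF..
TF...
TTF..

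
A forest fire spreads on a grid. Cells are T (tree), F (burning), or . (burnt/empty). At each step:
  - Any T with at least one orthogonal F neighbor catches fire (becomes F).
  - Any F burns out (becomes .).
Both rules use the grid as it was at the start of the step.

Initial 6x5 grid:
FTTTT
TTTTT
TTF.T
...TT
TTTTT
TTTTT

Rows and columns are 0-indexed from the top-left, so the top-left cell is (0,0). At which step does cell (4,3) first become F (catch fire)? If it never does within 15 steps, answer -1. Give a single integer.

Step 1: cell (4,3)='T' (+4 fires, +2 burnt)
Step 2: cell (4,3)='T' (+4 fires, +4 burnt)
Step 3: cell (4,3)='T' (+2 fires, +4 burnt)
Step 4: cell (4,3)='T' (+2 fires, +2 burnt)
Step 5: cell (4,3)='T' (+1 fires, +2 burnt)
Step 6: cell (4,3)='T' (+2 fires, +1 burnt)
Step 7: cell (4,3)='F' (+2 fires, +2 burnt)
  -> target ignites at step 7
Step 8: cell (4,3)='.' (+2 fires, +2 burnt)
Step 9: cell (4,3)='.' (+2 fires, +2 burnt)
Step 10: cell (4,3)='.' (+2 fires, +2 burnt)
Step 11: cell (4,3)='.' (+1 fires, +2 burnt)
Step 12: cell (4,3)='.' (+0 fires, +1 burnt)
  fire out at step 12

7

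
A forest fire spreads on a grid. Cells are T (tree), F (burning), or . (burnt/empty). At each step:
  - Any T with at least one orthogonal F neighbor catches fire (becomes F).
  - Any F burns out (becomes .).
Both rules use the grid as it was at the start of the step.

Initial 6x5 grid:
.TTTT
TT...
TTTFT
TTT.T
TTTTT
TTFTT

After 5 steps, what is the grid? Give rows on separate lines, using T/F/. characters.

Step 1: 5 trees catch fire, 2 burn out
  .TTTT
  TT...
  TTF.F
  TTT.T
  TTFTT
  TF.FT
Step 2: 7 trees catch fire, 5 burn out
  .TTTT
  TT...
  TF...
  TTF.F
  TF.FT
  F...F
Step 3: 5 trees catch fire, 7 burn out
  .TTTT
  TF...
  F....
  TF...
  F...F
  .....
Step 4: 3 trees catch fire, 5 burn out
  .FTTT
  F....
  .....
  F....
  .....
  .....
Step 5: 1 trees catch fire, 3 burn out
  ..FTT
  .....
  .....
  .....
  .....
  .....

..FTT
.....
.....
.....
.....
.....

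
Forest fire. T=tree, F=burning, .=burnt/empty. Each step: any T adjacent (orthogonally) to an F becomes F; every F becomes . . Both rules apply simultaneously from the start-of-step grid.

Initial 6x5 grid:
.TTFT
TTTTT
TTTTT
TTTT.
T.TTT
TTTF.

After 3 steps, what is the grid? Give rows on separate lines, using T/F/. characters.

Step 1: 5 trees catch fire, 2 burn out
  .TF.F
  TTTFT
  TTTTT
  TTTT.
  T.TFT
  TTF..
Step 2: 8 trees catch fire, 5 burn out
  .F...
  TTF.F
  TTTFT
  TTTF.
  T.F.F
  TF...
Step 3: 5 trees catch fire, 8 burn out
  .....
  TF...
  TTF.F
  TTF..
  T....
  F....

.....
TF...
TTF.F
TTF..
T....
F....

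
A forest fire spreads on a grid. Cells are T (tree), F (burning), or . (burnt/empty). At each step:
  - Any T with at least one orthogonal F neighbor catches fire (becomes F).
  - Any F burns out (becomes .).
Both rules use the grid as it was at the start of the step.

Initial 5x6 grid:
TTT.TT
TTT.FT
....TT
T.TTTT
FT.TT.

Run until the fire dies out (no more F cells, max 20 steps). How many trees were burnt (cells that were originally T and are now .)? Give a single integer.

Answer: 13

Derivation:
Step 1: +5 fires, +2 burnt (F count now 5)
Step 2: +3 fires, +5 burnt (F count now 3)
Step 3: +3 fires, +3 burnt (F count now 3)
Step 4: +2 fires, +3 burnt (F count now 2)
Step 5: +0 fires, +2 burnt (F count now 0)
Fire out after step 5
Initially T: 19, now '.': 24
Total burnt (originally-T cells now '.'): 13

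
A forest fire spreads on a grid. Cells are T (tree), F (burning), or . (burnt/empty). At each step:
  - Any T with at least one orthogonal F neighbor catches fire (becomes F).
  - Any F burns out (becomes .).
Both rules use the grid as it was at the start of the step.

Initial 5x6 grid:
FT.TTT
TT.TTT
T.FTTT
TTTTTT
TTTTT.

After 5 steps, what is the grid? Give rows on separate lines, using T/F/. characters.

Step 1: 4 trees catch fire, 2 burn out
  .F.TTT
  FT.TTT
  T..FTT
  TTFTTT
  TTTTT.
Step 2: 7 trees catch fire, 4 burn out
  ...TTT
  .F.FTT
  F...FT
  TF.FTT
  TTFTT.
Step 3: 7 trees catch fire, 7 burn out
  ...FTT
  ....FT
  .....F
  F...FT
  TF.FT.
Step 4: 5 trees catch fire, 7 burn out
  ....FT
  .....F
  ......
  .....F
  F...F.
Step 5: 1 trees catch fire, 5 burn out
  .....F
  ......
  ......
  ......
  ......

.....F
......
......
......
......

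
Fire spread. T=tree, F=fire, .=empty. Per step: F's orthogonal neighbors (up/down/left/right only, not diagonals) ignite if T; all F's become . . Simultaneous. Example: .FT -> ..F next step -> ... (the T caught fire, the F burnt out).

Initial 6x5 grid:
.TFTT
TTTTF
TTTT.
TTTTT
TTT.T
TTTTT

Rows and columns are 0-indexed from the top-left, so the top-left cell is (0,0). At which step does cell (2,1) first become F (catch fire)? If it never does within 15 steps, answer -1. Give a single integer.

Step 1: cell (2,1)='T' (+5 fires, +2 burnt)
Step 2: cell (2,1)='T' (+3 fires, +5 burnt)
Step 3: cell (2,1)='F' (+4 fires, +3 burnt)
  -> target ignites at step 3
Step 4: cell (2,1)='.' (+4 fires, +4 burnt)
Step 5: cell (2,1)='.' (+4 fires, +4 burnt)
Step 6: cell (2,1)='.' (+4 fires, +4 burnt)
Step 7: cell (2,1)='.' (+1 fires, +4 burnt)
Step 8: cell (2,1)='.' (+0 fires, +1 burnt)
  fire out at step 8

3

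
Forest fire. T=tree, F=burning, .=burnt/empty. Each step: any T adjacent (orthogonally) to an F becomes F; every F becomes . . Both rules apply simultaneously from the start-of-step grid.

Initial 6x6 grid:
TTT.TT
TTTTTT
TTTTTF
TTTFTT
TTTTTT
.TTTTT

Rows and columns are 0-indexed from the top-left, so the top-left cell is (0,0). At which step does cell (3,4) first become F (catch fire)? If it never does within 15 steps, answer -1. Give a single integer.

Step 1: cell (3,4)='F' (+7 fires, +2 burnt)
  -> target ignites at step 1
Step 2: cell (3,4)='.' (+9 fires, +7 burnt)
Step 3: cell (3,4)='.' (+8 fires, +9 burnt)
Step 4: cell (3,4)='.' (+5 fires, +8 burnt)
Step 5: cell (3,4)='.' (+2 fires, +5 burnt)
Step 6: cell (3,4)='.' (+1 fires, +2 burnt)
Step 7: cell (3,4)='.' (+0 fires, +1 burnt)
  fire out at step 7

1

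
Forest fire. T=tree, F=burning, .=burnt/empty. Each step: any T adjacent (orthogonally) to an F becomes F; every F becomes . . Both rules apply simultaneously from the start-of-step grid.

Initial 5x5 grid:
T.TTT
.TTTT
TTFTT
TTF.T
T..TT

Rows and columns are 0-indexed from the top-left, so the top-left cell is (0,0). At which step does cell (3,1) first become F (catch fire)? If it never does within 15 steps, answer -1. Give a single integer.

Step 1: cell (3,1)='F' (+4 fires, +2 burnt)
  -> target ignites at step 1
Step 2: cell (3,1)='.' (+6 fires, +4 burnt)
Step 3: cell (3,1)='.' (+4 fires, +6 burnt)
Step 4: cell (3,1)='.' (+2 fires, +4 burnt)
Step 5: cell (3,1)='.' (+1 fires, +2 burnt)
Step 6: cell (3,1)='.' (+0 fires, +1 burnt)
  fire out at step 6

1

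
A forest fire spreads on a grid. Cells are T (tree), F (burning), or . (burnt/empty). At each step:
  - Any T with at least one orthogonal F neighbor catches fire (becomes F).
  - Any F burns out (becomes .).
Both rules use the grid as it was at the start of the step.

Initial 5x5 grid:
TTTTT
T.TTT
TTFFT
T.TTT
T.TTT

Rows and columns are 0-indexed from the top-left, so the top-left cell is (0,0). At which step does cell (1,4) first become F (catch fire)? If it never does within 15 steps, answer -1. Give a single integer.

Step 1: cell (1,4)='T' (+6 fires, +2 burnt)
Step 2: cell (1,4)='F' (+7 fires, +6 burnt)
  -> target ignites at step 2
Step 3: cell (1,4)='.' (+5 fires, +7 burnt)
Step 4: cell (1,4)='.' (+2 fires, +5 burnt)
Step 5: cell (1,4)='.' (+0 fires, +2 burnt)
  fire out at step 5

2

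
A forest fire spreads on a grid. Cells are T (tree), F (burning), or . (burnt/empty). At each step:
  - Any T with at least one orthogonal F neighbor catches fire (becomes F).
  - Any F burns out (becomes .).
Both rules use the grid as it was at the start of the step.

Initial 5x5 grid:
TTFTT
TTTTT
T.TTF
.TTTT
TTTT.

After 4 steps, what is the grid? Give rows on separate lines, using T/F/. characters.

Step 1: 6 trees catch fire, 2 burn out
  TF.FT
  TTFTF
  T.TF.
  .TTTF
  TTTT.
Step 2: 6 trees catch fire, 6 burn out
  F...F
  TF.F.
  T.F..
  .TTF.
  TTTT.
Step 3: 3 trees catch fire, 6 burn out
  .....
  F....
  T....
  .TF..
  TTTF.
Step 4: 3 trees catch fire, 3 burn out
  .....
  .....
  F....
  .F...
  TTF..

.....
.....
F....
.F...
TTF..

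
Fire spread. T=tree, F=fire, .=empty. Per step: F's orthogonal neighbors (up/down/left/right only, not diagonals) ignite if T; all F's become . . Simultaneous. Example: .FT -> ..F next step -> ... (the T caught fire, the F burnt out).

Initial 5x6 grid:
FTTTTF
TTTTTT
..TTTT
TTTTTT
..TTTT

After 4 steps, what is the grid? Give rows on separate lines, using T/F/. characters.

Step 1: 4 trees catch fire, 2 burn out
  .FTTF.
  FTTTTF
  ..TTTT
  TTTTTT
  ..TTTT
Step 2: 5 trees catch fire, 4 burn out
  ..FF..
  .FTTF.
  ..TTTF
  TTTTTT
  ..TTTT
Step 3: 4 trees catch fire, 5 burn out
  ......
  ..FF..
  ..TTF.
  TTTTTF
  ..TTTT
Step 4: 4 trees catch fire, 4 burn out
  ......
  ......
  ..FF..
  TTTTF.
  ..TTTF

......
......
..FF..
TTTTF.
..TTTF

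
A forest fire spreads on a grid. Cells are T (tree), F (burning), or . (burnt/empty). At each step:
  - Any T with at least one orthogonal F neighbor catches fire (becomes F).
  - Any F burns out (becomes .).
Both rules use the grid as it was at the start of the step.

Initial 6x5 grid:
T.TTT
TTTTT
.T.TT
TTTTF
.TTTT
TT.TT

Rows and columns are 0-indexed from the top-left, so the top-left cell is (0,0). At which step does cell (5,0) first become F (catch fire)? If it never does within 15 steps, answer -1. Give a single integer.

Step 1: cell (5,0)='T' (+3 fires, +1 burnt)
Step 2: cell (5,0)='T' (+5 fires, +3 burnt)
Step 3: cell (5,0)='T' (+5 fires, +5 burnt)
Step 4: cell (5,0)='T' (+5 fires, +5 burnt)
Step 5: cell (5,0)='T' (+3 fires, +5 burnt)
Step 6: cell (5,0)='F' (+2 fires, +3 burnt)
  -> target ignites at step 6
Step 7: cell (5,0)='.' (+1 fires, +2 burnt)
Step 8: cell (5,0)='.' (+0 fires, +1 burnt)
  fire out at step 8

6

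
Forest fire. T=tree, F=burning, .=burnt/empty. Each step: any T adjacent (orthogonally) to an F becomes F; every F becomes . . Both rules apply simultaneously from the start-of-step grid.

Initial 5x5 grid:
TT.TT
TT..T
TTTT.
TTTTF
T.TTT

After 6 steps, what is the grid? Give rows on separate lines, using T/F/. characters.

Step 1: 2 trees catch fire, 1 burn out
  TT.TT
  TT..T
  TTTT.
  TTTF.
  T.TTF
Step 2: 3 trees catch fire, 2 burn out
  TT.TT
  TT..T
  TTTF.
  TTF..
  T.TF.
Step 3: 3 trees catch fire, 3 burn out
  TT.TT
  TT..T
  TTF..
  TF...
  T.F..
Step 4: 2 trees catch fire, 3 burn out
  TT.TT
  TT..T
  TF...
  F....
  T....
Step 5: 3 trees catch fire, 2 burn out
  TT.TT
  TF..T
  F....
  .....
  F....
Step 6: 2 trees catch fire, 3 burn out
  TF.TT
  F...T
  .....
  .....
  .....

TF.TT
F...T
.....
.....
.....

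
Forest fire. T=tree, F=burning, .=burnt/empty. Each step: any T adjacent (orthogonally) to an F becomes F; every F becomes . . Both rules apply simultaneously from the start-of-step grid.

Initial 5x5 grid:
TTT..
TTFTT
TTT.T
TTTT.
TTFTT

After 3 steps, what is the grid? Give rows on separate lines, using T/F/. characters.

Step 1: 7 trees catch fire, 2 burn out
  TTF..
  TF.FT
  TTF.T
  TTFT.
  TF.FT
Step 2: 8 trees catch fire, 7 burn out
  TF...
  F...F
  TF..T
  TF.F.
  F...F
Step 3: 4 trees catch fire, 8 burn out
  F....
  .....
  F...F
  F....
  .....

F....
.....
F...F
F....
.....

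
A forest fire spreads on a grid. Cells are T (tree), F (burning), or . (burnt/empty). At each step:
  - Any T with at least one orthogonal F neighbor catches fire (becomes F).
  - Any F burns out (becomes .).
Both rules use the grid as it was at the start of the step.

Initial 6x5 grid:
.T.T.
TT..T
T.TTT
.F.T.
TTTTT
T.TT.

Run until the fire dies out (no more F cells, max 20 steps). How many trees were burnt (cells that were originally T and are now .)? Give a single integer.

Step 1: +1 fires, +1 burnt (F count now 1)
Step 2: +2 fires, +1 burnt (F count now 2)
Step 3: +3 fires, +2 burnt (F count now 3)
Step 4: +3 fires, +3 burnt (F count now 3)
Step 5: +1 fires, +3 burnt (F count now 1)
Step 6: +2 fires, +1 burnt (F count now 2)
Step 7: +1 fires, +2 burnt (F count now 1)
Step 8: +0 fires, +1 burnt (F count now 0)
Fire out after step 8
Initially T: 18, now '.': 25
Total burnt (originally-T cells now '.'): 13

Answer: 13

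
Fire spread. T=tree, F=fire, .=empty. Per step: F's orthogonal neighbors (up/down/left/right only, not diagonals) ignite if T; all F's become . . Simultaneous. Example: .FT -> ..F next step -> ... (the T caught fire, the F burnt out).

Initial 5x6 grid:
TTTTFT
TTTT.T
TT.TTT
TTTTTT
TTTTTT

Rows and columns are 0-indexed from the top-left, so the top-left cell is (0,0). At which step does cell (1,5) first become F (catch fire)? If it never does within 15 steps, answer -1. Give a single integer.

Step 1: cell (1,5)='T' (+2 fires, +1 burnt)
Step 2: cell (1,5)='F' (+3 fires, +2 burnt)
  -> target ignites at step 2
Step 3: cell (1,5)='.' (+4 fires, +3 burnt)
Step 4: cell (1,5)='.' (+5 fires, +4 burnt)
Step 5: cell (1,5)='.' (+6 fires, +5 burnt)
Step 6: cell (1,5)='.' (+4 fires, +6 burnt)
Step 7: cell (1,5)='.' (+2 fires, +4 burnt)
Step 8: cell (1,5)='.' (+1 fires, +2 burnt)
Step 9: cell (1,5)='.' (+0 fires, +1 burnt)
  fire out at step 9

2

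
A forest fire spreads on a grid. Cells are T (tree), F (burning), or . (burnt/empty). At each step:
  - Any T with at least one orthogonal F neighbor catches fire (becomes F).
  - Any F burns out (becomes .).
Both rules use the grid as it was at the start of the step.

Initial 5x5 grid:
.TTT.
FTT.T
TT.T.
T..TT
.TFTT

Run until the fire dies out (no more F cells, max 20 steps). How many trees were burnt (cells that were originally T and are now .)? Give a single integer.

Answer: 14

Derivation:
Step 1: +4 fires, +2 burnt (F count now 4)
Step 2: +6 fires, +4 burnt (F count now 6)
Step 3: +3 fires, +6 burnt (F count now 3)
Step 4: +1 fires, +3 burnt (F count now 1)
Step 5: +0 fires, +1 burnt (F count now 0)
Fire out after step 5
Initially T: 15, now '.': 24
Total burnt (originally-T cells now '.'): 14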